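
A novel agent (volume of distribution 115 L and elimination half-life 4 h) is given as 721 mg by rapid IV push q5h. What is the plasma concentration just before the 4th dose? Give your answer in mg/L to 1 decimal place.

4.2 mg/L

f = (1/2)^(τ/t½) = (1/2)^(5/4) ≈ 0.4204.
C₀ = D/Vd = 721/115 ≈ 6.270 mg/L.
Before the 4th dose, 3 doses have been given. Superposition: Cmin = C₀·(f + f² + … + f^3).
≈ 6.270 × (0.4204 + 0.1767 + 0.0743) ≈ 6.270 × 0.6714 ≈ 4.210 mg/L.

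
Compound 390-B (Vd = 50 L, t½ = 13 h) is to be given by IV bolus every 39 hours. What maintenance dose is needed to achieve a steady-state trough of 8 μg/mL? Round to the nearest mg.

2800 mg

τ/t½ = 39/13 ≈ 3, so f = (1/2)^(39/13) ≈ 0.125000.
Cmin,ss = (D/Vd)·f/(1−f), so D = Cmin,ss·Vd·(1−f)/f.
D = 8 × 50 × (1−f)/f ≈ 8 × 50 × 7.00000 ≈ 2800.00 mg.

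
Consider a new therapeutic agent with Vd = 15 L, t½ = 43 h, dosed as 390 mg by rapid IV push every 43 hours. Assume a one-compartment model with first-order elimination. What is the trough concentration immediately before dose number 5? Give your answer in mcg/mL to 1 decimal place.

24.4 mcg/mL

f = (1/2)^(τ/t½) = (1/2)^(43/43) ≈ 0.5000.
C₀ = D/Vd = 390/15 ≈ 26.000 mcg/mL.
Before the 5th dose, 4 doses have been given. Superposition: Cmin = C₀·(f + f² + … + f^4).
≈ 26.000 × (0.5000 + 0.2500 + 0.1250 + 0.0625) ≈ 26.000 × 0.9375 ≈ 24.375 mcg/mL.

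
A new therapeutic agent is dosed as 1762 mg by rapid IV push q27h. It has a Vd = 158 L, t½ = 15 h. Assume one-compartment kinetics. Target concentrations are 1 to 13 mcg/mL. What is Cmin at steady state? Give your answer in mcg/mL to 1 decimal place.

τ/t½ = 27/15 ≈ 1.8, so fraction remaining f = (1/2)^(27/15) ≈ 0.2872.
Accumulation ratio R = 1/(1 − f) ≈ 1/0.7128 ≈ 1.4029.
Each bolus raises the concentration by D/Vd = 1762/158 ≈ 11.152 mcg/mL.
Cmax,ss = C₀/(1 − f) ≈ 11.152/0.7128 ≈ 15.645 mcg/mL.
One interval later, Cmin,ss = Cmax,ss·e^(−kτ) ≈ 15.645 × 0.2872 ≈ 4.493 mcg/mL.
Trough 4.5 mcg/mL vs MEC 1 mcg/mL: adequate.

4.5 mcg/mL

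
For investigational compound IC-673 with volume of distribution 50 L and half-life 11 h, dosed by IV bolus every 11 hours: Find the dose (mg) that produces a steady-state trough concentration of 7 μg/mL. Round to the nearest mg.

350 mg

τ/t½ = 11/11 ≈ 1, so f = (1/2)^(11/11) ≈ 0.500000.
Cmin,ss = (D/Vd)·f/(1−f), so D = Cmin,ss·Vd·(1−f)/f.
D = 7 × 50 × (1−f)/f ≈ 7 × 50 × 1.00000 ≈ 350.00 mg.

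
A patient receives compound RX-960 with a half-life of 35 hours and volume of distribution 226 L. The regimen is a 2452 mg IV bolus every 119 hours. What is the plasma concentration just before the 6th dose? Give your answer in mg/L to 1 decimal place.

1.1 mg/L

f = (1/2)^(τ/t½) = (1/2)^(119/35) ≈ 0.0947.
C₀ = D/Vd = 2452/226 ≈ 10.850 mg/L.
Before the 6th dose, 5 doses have been given. Superposition: Cmin = C₀·(f + f² + … + f^5).
≈ 10.850 × (0.0947 + 0.0090 + 0.0008 + 0.0001 + 0.0000) ≈ 10.850 × 0.1046 ≈ 1.135 mg/L.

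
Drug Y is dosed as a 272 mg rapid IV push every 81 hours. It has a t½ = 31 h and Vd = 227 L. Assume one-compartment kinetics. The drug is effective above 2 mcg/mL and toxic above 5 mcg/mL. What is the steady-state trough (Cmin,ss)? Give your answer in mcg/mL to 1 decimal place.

τ/t½ = 81/31 ≈ 2.6129, so fraction remaining f = (1/2)^(81/31) ≈ 0.1635.
Single-dose peak C₀ = D/Vd = 272/227 ≈ 1.198 mcg/mL.
Steady-state trough Cmin,ss = C₀·f/(1−f) ≈ 1.198 × 0.1635/0.8365 ≈ 0.234 mcg/mL.
Trough 0.2 mcg/mL vs MEC 2 mcg/mL: subtherapeutic.

0.2 mcg/mL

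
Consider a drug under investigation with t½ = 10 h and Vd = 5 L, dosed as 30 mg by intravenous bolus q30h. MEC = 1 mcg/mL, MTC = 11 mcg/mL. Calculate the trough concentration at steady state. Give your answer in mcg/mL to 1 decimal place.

τ = 30 h = 3 half-lives, so f = (1/2)^3 = 0.125.
At steady state, R = 1/(1 − 0.125) = 8/7.
Single-dose peak C₀ = D/Vd = 30/5 = 6 mcg/mL.
Steady-state peak Cmax,ss = C₀·R = 6 × 8/7 ≈ 6.857 mcg/mL.
Steady-state trough Cmin,ss = Cmax,ss·f ≈ 6.857 × 0.125 ≈ 0.857 mcg/mL.
Trough 0.9 mcg/mL vs MEC 1 mcg/mL: subtherapeutic.

0.9 mcg/mL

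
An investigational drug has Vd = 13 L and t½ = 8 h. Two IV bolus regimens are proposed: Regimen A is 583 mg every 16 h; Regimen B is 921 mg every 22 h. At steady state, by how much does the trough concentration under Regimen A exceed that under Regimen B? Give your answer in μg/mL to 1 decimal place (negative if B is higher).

2.6 μg/mL

Regimen A: f = (1/2)^(16/8) ≈ 0.2500; Cmin,ss = (583/13)·f/(1−f) ≈ 14.949 μg/mL.
Regimen B: f = (1/2)^(22/8) ≈ 0.1487; Cmin,ss = (921/13)·f/(1−f) ≈ 12.375 μg/mL.
Difference ≈ 14.949 − 12.375 ≈ 2.574 μg/mL.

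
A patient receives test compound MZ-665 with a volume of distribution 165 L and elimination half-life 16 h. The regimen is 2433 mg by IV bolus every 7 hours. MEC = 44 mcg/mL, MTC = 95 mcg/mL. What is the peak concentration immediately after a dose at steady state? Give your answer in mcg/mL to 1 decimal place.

τ/t½ = 7/16 ≈ 0.4375, so fraction remaining f = (1/2)^(7/16) ≈ 0.7384.
At steady state, accumulation factor R = 1/(1 − e^(−kτ)) ≈ 3.8226.
Each bolus raises the concentration by D/Vd = 2433/165 ≈ 14.745 mcg/mL.
Cmax,ss = C₀/(1 − f) ≈ 14.745/0.2616 ≈ 56.365 mcg/mL.
Peak 56.4 mcg/mL vs MTC 95 mcg/mL: below toxic threshold.

56.4 mcg/mL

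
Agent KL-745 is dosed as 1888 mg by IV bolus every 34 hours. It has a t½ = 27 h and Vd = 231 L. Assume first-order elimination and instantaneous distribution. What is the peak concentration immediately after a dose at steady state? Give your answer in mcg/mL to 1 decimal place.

14.0 mcg/mL

Over one 34-h interval, 34/27 ≈ 1.2593 half-lives elapse, leaving f ≈ 0.4178 of each dose.
Accumulation ratio R = 1/(1 − f) ≈ 1/0.5822 ≈ 1.7176.
Single-dose peak C₀ = D/Vd = 1888/231 ≈ 8.173 mcg/mL.
Steady-state peak Cmax,ss = C₀·R ≈ 8.173 × 1.7176 ≈ 14.038 mcg/mL.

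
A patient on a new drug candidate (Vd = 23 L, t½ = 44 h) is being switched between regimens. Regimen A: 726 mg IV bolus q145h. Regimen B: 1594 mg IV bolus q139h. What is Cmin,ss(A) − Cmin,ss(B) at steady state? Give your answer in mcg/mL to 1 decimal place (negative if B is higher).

Regimen A: f = (1/2)^(145/44) ≈ 0.1019; Cmin,ss = (726/23)·f/(1−f) ≈ 3.581 mcg/mL.
Regimen B: f = (1/2)^(139/44) ≈ 0.1119; Cmin,ss = (1594/23)·f/(1−f) ≈ 8.732 mcg/mL.
Difference ≈ 3.581 − 8.732 ≈ -5.151 mcg/mL.

-5.2 mcg/mL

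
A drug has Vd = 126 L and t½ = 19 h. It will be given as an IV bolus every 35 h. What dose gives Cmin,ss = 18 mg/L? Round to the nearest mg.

τ/t½ = 35/19 ≈ 1.8421, so f = (1/2)^(35/19) ≈ 0.278914.
Cmin,ss = (D/Vd)·f/(1−f), so D = Cmin,ss·Vd·(1−f)/f.
D = 18 × 126 × (1−f)/f ≈ 18 × 126 × 2.58533 ≈ 5863.53 mg.

5864 mg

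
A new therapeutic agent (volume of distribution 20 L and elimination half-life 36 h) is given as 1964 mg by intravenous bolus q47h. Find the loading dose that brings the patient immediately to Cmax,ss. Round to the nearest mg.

f = (1/2)^(47/36) ≈ 0.404565; accumulation ratio R = 1/(1−f) ≈ 1.67944.
Loading dose to hit Cmax,ss on first dose: D_load = D_maint·R ≈ 1964 × 1.67944 ≈ 3298.42 mg.

3298 mg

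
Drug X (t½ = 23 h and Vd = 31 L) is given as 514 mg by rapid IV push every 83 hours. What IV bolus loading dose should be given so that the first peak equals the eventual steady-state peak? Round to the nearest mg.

560 mg

f = (1/2)^(83/23) ≈ 0.081974; accumulation ratio R = 1/(1−f) ≈ 1.08929.
Loading dose to hit Cmax,ss on first dose: D_load = D_maint·R ≈ 514 × 1.08929 ≈ 559.90 mg.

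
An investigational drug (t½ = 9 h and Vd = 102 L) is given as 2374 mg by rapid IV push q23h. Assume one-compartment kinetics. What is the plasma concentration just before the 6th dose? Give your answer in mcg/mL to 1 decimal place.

4.8 mcg/mL

f = (1/2)^(τ/t½) = (1/2)^(23/9) ≈ 0.1701.
C₀ = D/Vd = 2374/102 ≈ 23.275 mcg/mL.
Before the 6th dose, 5 doses have been given. Superposition: Cmin = C₀·(f + f² + … + f^5).
≈ 23.275 × (0.1701 + 0.0289 + 0.0049 + 0.0008 + 0.0001) ≈ 23.275 × 0.2048 ≈ 4.767 mcg/mL.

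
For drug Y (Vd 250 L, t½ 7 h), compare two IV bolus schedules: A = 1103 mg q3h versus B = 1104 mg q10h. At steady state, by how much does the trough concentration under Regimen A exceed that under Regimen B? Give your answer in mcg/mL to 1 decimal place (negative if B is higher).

10.1 mcg/mL

Regimen A: f = (1/2)^(3/7) ≈ 0.7430; Cmin,ss = (1103/250)·f/(1−f) ≈ 12.755 mcg/mL.
Regimen B: f = (1/2)^(10/7) ≈ 0.3715; Cmin,ss = (1104/250)·f/(1−f) ≈ 2.610 mcg/mL.
Difference ≈ 12.755 − 2.610 ≈ 10.145 mcg/mL.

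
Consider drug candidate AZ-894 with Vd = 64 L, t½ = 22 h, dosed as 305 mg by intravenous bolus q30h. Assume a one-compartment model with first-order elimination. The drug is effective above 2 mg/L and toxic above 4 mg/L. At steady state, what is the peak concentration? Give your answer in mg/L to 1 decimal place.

7.8 mg/L

Over one 30-h interval, 30/22 ≈ 1.3636 half-lives elapse, leaving f ≈ 0.3886 of each dose.
At steady state, accumulation factor R = 1/(1 − e^(−kτ)) ≈ 1.6356.
Each bolus raises the concentration by D/Vd = 305/64 ≈ 4.766 mg/L.
Cmax,ss = C₀/(1 − f) ≈ 4.766/0.6114 ≈ 7.795 mg/L.
Peak 7.8 mg/L vs MTC 4 mg/L: exceeds toxic threshold.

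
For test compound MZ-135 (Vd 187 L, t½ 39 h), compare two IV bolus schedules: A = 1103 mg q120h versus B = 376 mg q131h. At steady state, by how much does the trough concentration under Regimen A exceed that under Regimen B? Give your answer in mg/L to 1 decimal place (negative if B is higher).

Regimen A: f = (1/2)^(120/39) ≈ 0.1185; Cmin,ss = (1103/187)·f/(1−f) ≈ 0.793 mg/L.
Regimen B: f = (1/2)^(131/39) ≈ 0.0975; Cmin,ss = (376/187)·f/(1−f) ≈ 0.217 mg/L.
Difference ≈ 0.793 − 0.217 ≈ 0.576 mg/L.

0.6 mg/L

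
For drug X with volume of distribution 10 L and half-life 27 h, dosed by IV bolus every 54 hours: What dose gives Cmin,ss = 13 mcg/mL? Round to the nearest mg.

390 mg

τ/t½ = 54/27 ≈ 2, so f = (1/2)^(54/27) ≈ 0.250000.
Cmin,ss = (D/Vd)·f/(1−f), so D = Cmin,ss·Vd·(1−f)/f.
D = 13 × 10 × (1−f)/f ≈ 13 × 10 × 3.00000 ≈ 390.00 mg.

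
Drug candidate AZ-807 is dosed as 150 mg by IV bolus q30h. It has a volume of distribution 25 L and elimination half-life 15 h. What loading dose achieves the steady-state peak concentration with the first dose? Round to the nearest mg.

200 mg

f = (1/2)^(30/15) ≈ 0.250000; accumulation ratio R = 1/(1−f) ≈ 1.33333.
Loading dose to hit Cmax,ss on first dose: D_load = D_maint·R ≈ 150 × 1.33333 ≈ 200.00 mg.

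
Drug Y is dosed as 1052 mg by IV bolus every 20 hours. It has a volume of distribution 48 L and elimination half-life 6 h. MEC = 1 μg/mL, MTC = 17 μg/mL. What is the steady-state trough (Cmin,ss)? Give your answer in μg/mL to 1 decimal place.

Over one 20-h interval, 20/6 ≈ 3.3333 half-lives elapse, leaving f ≈ 0.0992 of each dose.
Each bolus raises the concentration by D/Vd = 1052/48 ≈ 21.917 μg/mL.
Steady-state trough Cmin,ss = C₀·f/(1−f) ≈ 21.917 × 0.0992/0.9008 ≈ 2.414 μg/mL.
Trough 2.4 μg/mL vs MEC 1 μg/mL: adequate.

2.4 μg/mL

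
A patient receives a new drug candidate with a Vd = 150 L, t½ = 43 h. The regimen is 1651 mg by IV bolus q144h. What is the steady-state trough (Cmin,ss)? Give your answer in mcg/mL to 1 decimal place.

τ/t½ = 144/43 ≈ 3.3488, so fraction remaining f = (1/2)^(144/43) ≈ 0.0982.
At steady state, accumulation factor R = 1/(1 − e^(−kτ)) ≈ 1.1089.
Each bolus raises the concentration by D/Vd = 1651/150 ≈ 11.007 mcg/mL.
Cmax,ss = C₀/(1 − f) ≈ 11.007/0.9018 ≈ 12.206 mcg/mL.
Steady-state trough Cmin,ss = Cmax,ss·f ≈ 12.206 × 0.0982 ≈ 1.199 mcg/mL.

1.2 mcg/mL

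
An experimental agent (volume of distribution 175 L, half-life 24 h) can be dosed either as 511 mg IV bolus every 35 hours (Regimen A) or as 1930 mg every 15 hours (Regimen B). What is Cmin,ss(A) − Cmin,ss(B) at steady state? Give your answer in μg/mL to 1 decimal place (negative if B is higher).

Regimen A: f = (1/2)^(35/24) ≈ 0.3639; Cmin,ss = (511/175)·f/(1−f) ≈ 1.670 μg/mL.
Regimen B: f = (1/2)^(15/24) ≈ 0.6484; Cmin,ss = (1930/175)·f/(1−f) ≈ 20.338 μg/mL.
Difference ≈ 1.670 − 20.338 ≈ -18.668 μg/mL.

-18.7 μg/mL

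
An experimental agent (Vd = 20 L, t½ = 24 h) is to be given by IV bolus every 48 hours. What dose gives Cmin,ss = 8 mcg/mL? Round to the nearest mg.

480 mg

τ/t½ = 48/24 ≈ 2, so f = (1/2)^(48/24) ≈ 0.250000.
Cmin,ss = (D/Vd)·f/(1−f), so D = Cmin,ss·Vd·(1−f)/f.
D = 8 × 20 × (1−f)/f ≈ 8 × 20 × 3.00000 ≈ 480.00 mg.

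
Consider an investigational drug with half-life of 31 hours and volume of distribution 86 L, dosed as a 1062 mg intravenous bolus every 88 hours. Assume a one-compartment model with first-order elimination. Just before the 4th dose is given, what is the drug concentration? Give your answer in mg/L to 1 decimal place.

f = (1/2)^(τ/t½) = (1/2)^(88/31) ≈ 0.1398.
C₀ = D/Vd = 1062/86 ≈ 12.349 mg/L.
Before the 4th dose, 3 doses have been given. Superposition: Cmin = C₀·(f + f² + … + f^3).
≈ 12.349 × (0.1398 + 0.0195 + 0.0027) ≈ 12.349 × 0.1620 ≈ 2.001 mg/L.

2.0 mg/L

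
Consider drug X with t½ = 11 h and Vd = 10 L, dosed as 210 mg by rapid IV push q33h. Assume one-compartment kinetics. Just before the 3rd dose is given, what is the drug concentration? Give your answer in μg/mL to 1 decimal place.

3.0 μg/mL

f = (1/2)^(τ/t½) = (1/2)^(33/11) ≈ 0.1250.
C₀ = D/Vd = 210/10 ≈ 21.000 μg/mL.
Before the 3rd dose, 2 doses have been given. Superposition: Cmin = C₀·(f + f²).
≈ 21.000 × (0.1250 + 0.0156) ≈ 21.000 × 0.1406 ≈ 2.953 μg/mL.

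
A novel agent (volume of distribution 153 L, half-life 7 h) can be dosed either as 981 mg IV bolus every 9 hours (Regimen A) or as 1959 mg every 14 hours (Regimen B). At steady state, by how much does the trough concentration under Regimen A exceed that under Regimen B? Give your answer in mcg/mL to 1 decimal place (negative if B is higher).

Regimen A: f = (1/2)^(9/7) ≈ 0.4102; Cmin,ss = (981/153)·f/(1−f) ≈ 4.459 mcg/mL.
Regimen B: f = (1/2)^(14/7) ≈ 0.2500; Cmin,ss = (1959/153)·f/(1−f) ≈ 4.268 mcg/mL.
Difference ≈ 4.459 − 4.268 ≈ 0.191 mcg/mL.

0.2 mcg/mL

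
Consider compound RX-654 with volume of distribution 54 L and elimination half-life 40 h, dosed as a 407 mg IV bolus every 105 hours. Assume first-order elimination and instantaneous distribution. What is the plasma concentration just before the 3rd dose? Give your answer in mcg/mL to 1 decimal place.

f = (1/2)^(τ/t½) = (1/2)^(105/40) ≈ 0.1621.
C₀ = D/Vd = 407/54 ≈ 7.537 mcg/mL.
Before the 3rd dose, 2 doses have been given. Superposition: Cmin = C₀·(f + f²).
≈ 7.537 × (0.1621 + 0.0263) ≈ 7.537 × 0.1884 ≈ 1.420 mcg/mL.

1.4 mcg/mL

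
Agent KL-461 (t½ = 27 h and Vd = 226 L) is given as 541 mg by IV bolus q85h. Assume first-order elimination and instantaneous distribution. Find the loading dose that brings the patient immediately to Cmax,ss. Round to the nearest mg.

f = (1/2)^(85/27) ≈ 0.112801; accumulation ratio R = 1/(1−f) ≈ 1.12714.
Loading dose to hit Cmax,ss on first dose: D_load = D_maint·R ≈ 541 × 1.12714 ≈ 609.78 mg.

610 mg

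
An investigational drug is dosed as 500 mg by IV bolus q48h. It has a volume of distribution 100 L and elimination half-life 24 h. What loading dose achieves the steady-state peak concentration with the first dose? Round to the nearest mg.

f = (1/2)^(48/24) ≈ 0.250000; accumulation ratio R = 1/(1−f) ≈ 1.33333.
Loading dose to hit Cmax,ss on first dose: D_load = D_maint·R ≈ 500 × 1.33333 ≈ 666.66 mg.

667 mg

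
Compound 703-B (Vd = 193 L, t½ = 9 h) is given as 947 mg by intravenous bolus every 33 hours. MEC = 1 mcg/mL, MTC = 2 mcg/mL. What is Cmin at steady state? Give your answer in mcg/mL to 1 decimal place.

τ/t½ = 33/9 ≈ 3.6667, so fraction remaining f = (1/2)^(33/9) ≈ 0.0787.
Each bolus raises the concentration by D/Vd = 947/193 ≈ 4.907 mcg/mL.
Steady-state trough Cmin,ss = C₀·f/(1−f) ≈ 4.907 × 0.0787/0.9213 ≈ 0.419 mcg/mL.
Trough 0.4 mcg/mL vs MEC 1 mcg/mL: subtherapeutic.

0.4 mcg/mL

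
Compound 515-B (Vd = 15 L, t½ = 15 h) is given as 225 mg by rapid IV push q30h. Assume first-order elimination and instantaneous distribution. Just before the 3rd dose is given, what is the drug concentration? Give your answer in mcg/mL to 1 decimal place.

4.7 mcg/mL

f = (1/2)^(τ/t½) = (1/2)^(30/15) ≈ 0.2500.
C₀ = D/Vd = 225/15 ≈ 15.000 mcg/mL.
Before the 3rd dose, 2 doses have been given. Superposition: Cmin = C₀·(f + f²).
≈ 15.000 × (0.2500 + 0.0625) ≈ 15.000 × 0.3125 ≈ 4.688 mcg/mL.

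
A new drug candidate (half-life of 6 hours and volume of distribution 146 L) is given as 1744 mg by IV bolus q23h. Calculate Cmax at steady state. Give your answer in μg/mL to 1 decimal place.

k = ln2/t½ = ln2/6 ≈ 0.115525 h⁻¹; fraction remaining f = e^(−kτ) = e^(−0.115525×23) ≈ 0.0702.
Accumulation ratio R = 1/(1 − f) ≈ 1/0.9298 ≈ 1.0755.
Single-dose peak C₀ = D/Vd = 1744/146 ≈ 11.945 μg/mL.
Cmax,ss = C₀/(1 − f) ≈ 11.945/0.9298 ≈ 12.847 μg/mL.

12.8 μg/mL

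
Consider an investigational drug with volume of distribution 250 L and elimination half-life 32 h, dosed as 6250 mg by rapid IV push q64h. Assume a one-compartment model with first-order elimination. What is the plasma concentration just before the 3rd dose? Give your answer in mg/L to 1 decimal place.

f = (1/2)^(τ/t½) = (1/2)^(64/32) ≈ 0.2500.
C₀ = D/Vd = 6250/250 ≈ 25.000 mg/L.
Before the 3rd dose, 2 doses have been given. Superposition: Cmin = C₀·(f + f²).
≈ 25.000 × (0.2500 + 0.0625) ≈ 25.000 × 0.3125 ≈ 7.812 mg/L.

7.8 mg/L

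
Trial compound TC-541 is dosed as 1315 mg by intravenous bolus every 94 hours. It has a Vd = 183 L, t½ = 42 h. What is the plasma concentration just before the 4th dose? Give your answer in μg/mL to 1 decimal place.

1.9 μg/mL

f = (1/2)^(τ/t½) = (1/2)^(94/42) ≈ 0.2120.
C₀ = D/Vd = 1315/183 ≈ 7.186 μg/mL.
Before the 4th dose, 3 doses have been given. Superposition: Cmin = C₀·(f + f² + … + f^3).
≈ 7.186 × (0.2120 + 0.0449 + 0.0095) ≈ 7.186 × 0.2664 ≈ 1.914 μg/mL.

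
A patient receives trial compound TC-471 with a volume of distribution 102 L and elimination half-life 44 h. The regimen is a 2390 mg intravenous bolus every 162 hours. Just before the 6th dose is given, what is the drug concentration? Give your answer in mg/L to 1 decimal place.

f = (1/2)^(τ/t½) = (1/2)^(162/44) ≈ 0.0779.
C₀ = D/Vd = 2390/102 ≈ 23.431 mg/L.
Before the 6th dose, 5 doses have been given. Superposition: Cmin = C₀·(f + f² + … + f^5).
≈ 23.431 × (0.0779 + 0.0061 + 0.0005 + 0.0000 + 0.0000) ≈ 23.431 × 0.0845 ≈ 1.980 mg/L.

2.0 mg/L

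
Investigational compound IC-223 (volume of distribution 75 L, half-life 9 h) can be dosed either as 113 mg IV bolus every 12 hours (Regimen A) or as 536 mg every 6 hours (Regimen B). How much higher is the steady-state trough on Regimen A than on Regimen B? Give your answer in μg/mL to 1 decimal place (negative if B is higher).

Regimen A: f = (1/2)^(12/9) ≈ 0.3969; Cmin,ss = (113/75)·f/(1−f) ≈ 0.992 μg/mL.
Regimen B: f = (1/2)^(6/9) ≈ 0.6300; Cmin,ss = (536/75)·f/(1−f) ≈ 12.169 μg/mL.
Difference ≈ 0.992 − 12.169 ≈ -11.177 μg/mL.

-11.2 μg/mL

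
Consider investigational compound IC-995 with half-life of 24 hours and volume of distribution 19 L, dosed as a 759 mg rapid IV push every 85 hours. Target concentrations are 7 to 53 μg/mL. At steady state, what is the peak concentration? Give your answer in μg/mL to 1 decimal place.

k = ln2/t½ = ln2/24 ≈ 0.028881 h⁻¹; fraction remaining f = e^(−kτ) = e^(−0.028881×85) ≈ 0.0859.
Accumulation ratio R = 1/(1 − f) ≈ 1/0.9141 ≈ 1.0940.
Each bolus raises the concentration by D/Vd = 759/19 ≈ 39.947 μg/mL.
Steady-state peak Cmax,ss = C₀·R ≈ 39.947 × 1.0940 ≈ 43.702 μg/mL.
Peak 43.7 μg/mL vs MTC 53 μg/mL: below toxic threshold.

43.7 μg/mL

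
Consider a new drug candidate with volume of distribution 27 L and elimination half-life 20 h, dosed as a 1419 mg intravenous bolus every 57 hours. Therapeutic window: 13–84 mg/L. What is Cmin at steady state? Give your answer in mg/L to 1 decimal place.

8.5 mg/L

k = ln2/t½ = ln2/20 ≈ 0.034657 h⁻¹; fraction remaining f = e^(−kτ) = e^(−0.034657×57) ≈ 0.1387.
At steady state, accumulation factor R = 1/(1 − e^(−kτ)) ≈ 1.1610.
Each bolus raises the concentration by D/Vd = 1419/27 ≈ 52.556 mg/L.
Steady-state peak Cmax,ss = C₀·R ≈ 52.556 × 1.1610 ≈ 61.018 mg/L.
One interval later, Cmin,ss = Cmax,ss·e^(−kτ) ≈ 61.018 × 0.1387 ≈ 8.463 mg/L.
Trough 8.5 mg/L vs MEC 13 mg/L: subtherapeutic.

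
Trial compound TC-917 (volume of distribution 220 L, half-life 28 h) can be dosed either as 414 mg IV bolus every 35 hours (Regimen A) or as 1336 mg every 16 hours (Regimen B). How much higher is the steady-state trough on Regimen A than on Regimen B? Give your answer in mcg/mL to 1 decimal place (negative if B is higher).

Regimen A: f = (1/2)^(35/28) ≈ 0.4204; Cmin,ss = (414/220)·f/(1−f) ≈ 1.365 mcg/mL.
Regimen B: f = (1/2)^(16/28) ≈ 0.6730; Cmin,ss = (1336/220)·f/(1−f) ≈ 12.498 mcg/mL.
Difference ≈ 1.365 − 12.498 ≈ -11.133 mcg/mL.

-11.1 mcg/mL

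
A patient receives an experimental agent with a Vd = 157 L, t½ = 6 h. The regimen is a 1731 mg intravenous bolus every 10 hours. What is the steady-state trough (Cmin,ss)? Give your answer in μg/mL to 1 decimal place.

5.1 μg/mL

Over one 10-h interval, 10/6 ≈ 1.6667 half-lives elapse, leaving f ≈ 0.3150 of each dose.
At steady state, accumulation factor R = 1/(1 − e^(−kτ)) ≈ 1.4599.
Single-dose peak C₀ = D/Vd = 1731/157 ≈ 11.025 μg/mL.
Steady-state peak Cmax,ss = C₀·R ≈ 11.025 × 1.4599 ≈ 16.095 μg/mL.
Steady-state trough Cmin,ss = Cmax,ss·f ≈ 16.095 × 0.3150 ≈ 5.070 μg/mL.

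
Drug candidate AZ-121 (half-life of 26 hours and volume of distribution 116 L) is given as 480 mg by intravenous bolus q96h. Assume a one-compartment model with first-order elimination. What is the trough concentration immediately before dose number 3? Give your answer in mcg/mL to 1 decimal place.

f = (1/2)^(τ/t½) = (1/2)^(96/26) ≈ 0.0774.
C₀ = D/Vd = 480/116 ≈ 4.138 mcg/mL.
Before the 3rd dose, 2 doses have been given. Superposition: Cmin = C₀·(f + f²).
≈ 4.138 × (0.0774 + 0.0060) ≈ 4.138 × 0.0834 ≈ 0.345 mcg/mL.

0.3 mcg/mL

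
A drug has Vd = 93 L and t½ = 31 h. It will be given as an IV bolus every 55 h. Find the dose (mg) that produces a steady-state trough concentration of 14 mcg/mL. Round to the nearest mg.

3151 mg

τ/t½ = 55/31 ≈ 1.7742, so f = (1/2)^(55/31) ≈ 0.292358.
Cmin,ss = (D/Vd)·f/(1−f), so D = Cmin,ss·Vd·(1−f)/f.
D = 14 × 93 × (1−f)/f ≈ 14 × 93 × 2.42046 ≈ 3151.44 mg.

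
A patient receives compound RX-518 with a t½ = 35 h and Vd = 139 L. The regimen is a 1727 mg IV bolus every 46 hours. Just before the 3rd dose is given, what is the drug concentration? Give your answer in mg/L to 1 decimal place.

7.0 mg/L

f = (1/2)^(τ/t½) = (1/2)^(46/35) ≈ 0.4021.
C₀ = D/Vd = 1727/139 ≈ 12.424 mg/L.
Before the 3rd dose, 2 doses have been given. Superposition: Cmin = C₀·(f + f²).
≈ 12.424 × (0.4021 + 0.1617) ≈ 12.424 × 0.5638 ≈ 7.005 mg/L.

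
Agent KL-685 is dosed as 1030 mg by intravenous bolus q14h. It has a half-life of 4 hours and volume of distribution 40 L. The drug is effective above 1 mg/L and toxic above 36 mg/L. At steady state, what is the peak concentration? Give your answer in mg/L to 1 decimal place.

28.2 mg/L

τ/t½ = 14/4 ≈ 3.5, so fraction remaining f = (1/2)^(14/4) ≈ 0.0884.
At steady state, accumulation factor R = 1/(1 − e^(−kτ)) ≈ 1.0970.
Single-dose peak C₀ = D/Vd = 1030/40 ≈ 25.750 mg/L.
Steady-state peak Cmax,ss = C₀·R ≈ 25.750 × 1.0970 ≈ 28.248 mg/L.
Peak 28.2 mg/L vs MTC 36 mg/L: below toxic threshold.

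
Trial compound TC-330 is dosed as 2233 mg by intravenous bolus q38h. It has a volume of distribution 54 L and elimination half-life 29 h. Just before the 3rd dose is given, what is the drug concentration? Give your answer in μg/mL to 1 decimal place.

23.4 μg/mL

f = (1/2)^(τ/t½) = (1/2)^(38/29) ≈ 0.4032.
C₀ = D/Vd = 2233/54 ≈ 41.352 μg/mL.
Before the 3rd dose, 2 doses have been given. Superposition: Cmin = C₀·(f + f²).
≈ 41.352 × (0.4032 + 0.1626) ≈ 41.352 × 0.5658 ≈ 23.397 μg/mL.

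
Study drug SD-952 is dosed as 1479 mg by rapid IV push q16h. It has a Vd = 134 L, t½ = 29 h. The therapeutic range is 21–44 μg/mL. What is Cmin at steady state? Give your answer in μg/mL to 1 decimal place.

23.7 μg/mL

k = ln2/t½ = ln2/29 ≈ 0.023902 h⁻¹; fraction remaining f = e^(−kτ) = e^(−0.023902×16) ≈ 0.6822.
At steady state, accumulation factor R = 1/(1 − e^(−kτ)) ≈ 3.1466.
Single-dose peak C₀ = D/Vd = 1479/134 ≈ 11.037 μg/mL.
Steady-state peak Cmax,ss = C₀·R ≈ 11.037 × 3.1466 ≈ 34.729 μg/mL.
One interval later, Cmin,ss = Cmax,ss·e^(−kτ) ≈ 34.729 × 0.6822 ≈ 23.692 μg/mL.
Trough 23.7 μg/mL vs MEC 21 μg/mL: adequate.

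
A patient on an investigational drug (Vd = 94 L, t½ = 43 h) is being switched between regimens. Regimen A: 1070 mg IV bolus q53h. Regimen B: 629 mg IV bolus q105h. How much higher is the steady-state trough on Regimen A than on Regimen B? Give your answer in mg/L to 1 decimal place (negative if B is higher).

6.9 mg/L

Regimen A: f = (1/2)^(53/43) ≈ 0.4256; Cmin,ss = (1070/94)·f/(1−f) ≈ 8.434 mg/L.
Regimen B: f = (1/2)^(105/43) ≈ 0.1840; Cmin,ss = (629/94)·f/(1−f) ≈ 1.509 mg/L.
Difference ≈ 8.434 − 1.509 ≈ 6.925 mg/L.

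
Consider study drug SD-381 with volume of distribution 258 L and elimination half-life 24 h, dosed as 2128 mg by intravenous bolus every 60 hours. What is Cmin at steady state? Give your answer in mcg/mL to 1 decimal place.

1.8 mcg/mL

Over one 60-h interval, 60/24 ≈ 2.5 half-lives elapse, leaving f ≈ 0.1768 of each dose.
Each bolus raises the concentration by D/Vd = 2128/258 ≈ 8.248 mcg/mL.
Steady-state trough Cmin,ss = C₀·f/(1−f) ≈ 8.248 × 0.1768/0.8232 ≈ 1.771 mcg/mL.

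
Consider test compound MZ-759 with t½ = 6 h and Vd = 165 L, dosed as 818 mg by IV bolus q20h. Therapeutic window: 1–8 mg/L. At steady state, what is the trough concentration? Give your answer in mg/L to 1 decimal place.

0.5 mg/L

Over one 20-h interval, 20/6 ≈ 3.3333 half-lives elapse, leaving f ≈ 0.0992 of each dose.
Single-dose peak C₀ = D/Vd = 818/165 ≈ 4.958 mg/L.
Steady-state trough Cmin,ss = C₀·f/(1−f) ≈ 4.958 × 0.0992/0.9008 ≈ 0.546 mg/L.
Trough 0.5 mg/L vs MEC 1 mg/L: subtherapeutic.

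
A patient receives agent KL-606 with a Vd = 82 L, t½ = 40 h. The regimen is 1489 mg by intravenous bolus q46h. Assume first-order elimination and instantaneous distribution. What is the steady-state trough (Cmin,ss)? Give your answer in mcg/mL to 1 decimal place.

14.9 mcg/mL

Over one 46-h interval, 46/40 ≈ 1.15 half-lives elapse, leaving f ≈ 0.4506 of each dose.
Accumulation ratio R = 1/(1 − f) ≈ 1/0.5494 ≈ 1.8202.
Each bolus raises the concentration by D/Vd = 1489/82 ≈ 18.159 mcg/mL.
Cmax,ss = C₀/(1 − f) ≈ 18.159/0.5494 ≈ 33.052 mcg/mL.
One interval later, Cmin,ss = Cmax,ss·e^(−kτ) ≈ 33.052 × 0.4506 ≈ 14.893 mcg/mL.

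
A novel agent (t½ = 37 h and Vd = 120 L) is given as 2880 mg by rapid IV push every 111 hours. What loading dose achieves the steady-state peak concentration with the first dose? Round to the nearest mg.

f = (1/2)^(111/37) ≈ 0.125000; accumulation ratio R = 1/(1−f) ≈ 1.14286.
Loading dose to hit Cmax,ss on first dose: D_load = D_maint·R ≈ 2880 × 1.14286 ≈ 3291.44 mg.

3291 mg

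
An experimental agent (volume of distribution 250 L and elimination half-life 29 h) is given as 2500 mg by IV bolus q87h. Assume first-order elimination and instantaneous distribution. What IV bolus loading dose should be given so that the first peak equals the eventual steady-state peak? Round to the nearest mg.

f = (1/2)^(87/29) ≈ 0.125000; accumulation ratio R = 1/(1−f) ≈ 1.14286.
Loading dose to hit Cmax,ss on first dose: D_load = D_maint·R ≈ 2500 × 1.14286 ≈ 2857.15 mg.

2857 mg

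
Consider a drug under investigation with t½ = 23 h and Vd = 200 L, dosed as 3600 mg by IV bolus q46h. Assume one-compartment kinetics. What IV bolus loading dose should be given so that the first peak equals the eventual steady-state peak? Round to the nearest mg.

f = (1/2)^(46/23) ≈ 0.250000; accumulation ratio R = 1/(1−f) ≈ 1.33333.
Loading dose to hit Cmax,ss on first dose: D_load = D_maint·R ≈ 3600 × 1.33333 ≈ 4799.99 mg.

4800 mg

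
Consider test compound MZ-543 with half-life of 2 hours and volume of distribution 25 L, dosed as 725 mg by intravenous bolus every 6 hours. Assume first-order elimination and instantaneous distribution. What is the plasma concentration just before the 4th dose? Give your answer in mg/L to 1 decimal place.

f = (1/2)^(τ/t½) = (1/2)^(6/2) ≈ 0.1250.
C₀ = D/Vd = 725/25 ≈ 29.000 mg/L.
Before the 4th dose, 3 doses have been given. Superposition: Cmin = C₀·(f + f² + … + f^3).
≈ 29.000 × (0.1250 + 0.0156 + 0.0020) ≈ 29.000 × 0.1426 ≈ 4.135 mg/L.

4.1 mg/L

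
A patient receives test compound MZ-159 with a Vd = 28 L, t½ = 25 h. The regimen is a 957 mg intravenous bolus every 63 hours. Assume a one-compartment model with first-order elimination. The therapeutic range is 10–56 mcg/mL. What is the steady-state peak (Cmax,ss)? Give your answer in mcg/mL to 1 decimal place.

k = ln2/t½ = ln2/25 ≈ 0.027726 h⁻¹; fraction remaining f = e^(−kτ) = e^(−0.027726×63) ≈ 0.1743.
Accumulation ratio R = 1/(1 − f) ≈ 1/0.8257 ≈ 1.2111.
Each bolus raises the concentration by D/Vd = 957/28 ≈ 34.179 mcg/mL.
Steady-state peak Cmax,ss = C₀·R ≈ 34.179 × 1.2111 ≈ 41.394 mcg/mL.
Peak 41.4 mcg/mL vs MTC 56 mcg/mL: below toxic threshold.

41.4 mcg/mL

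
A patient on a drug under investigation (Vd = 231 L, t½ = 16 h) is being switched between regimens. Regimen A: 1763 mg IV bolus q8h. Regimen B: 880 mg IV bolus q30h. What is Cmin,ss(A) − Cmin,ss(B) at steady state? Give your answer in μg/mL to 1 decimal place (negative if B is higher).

17.0 μg/mL

Regimen A: f = (1/2)^(8/16) ≈ 0.7071; Cmin,ss = (1763/231)·f/(1−f) ≈ 18.425 μg/mL.
Regimen B: f = (1/2)^(30/16) ≈ 0.2726; Cmin,ss = (880/231)·f/(1−f) ≈ 1.428 μg/mL.
Difference ≈ 18.425 − 1.428 ≈ 16.997 μg/mL.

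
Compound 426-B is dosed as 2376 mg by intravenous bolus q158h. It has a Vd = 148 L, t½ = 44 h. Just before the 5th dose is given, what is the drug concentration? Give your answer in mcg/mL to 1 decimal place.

1.5 mcg/mL

f = (1/2)^(τ/t½) = (1/2)^(158/44) ≈ 0.0830.
C₀ = D/Vd = 2376/148 ≈ 16.054 mcg/mL.
Before the 5th dose, 4 doses have been given. Superposition: Cmin = C₀·(f + f² + … + f^4).
≈ 16.054 × (0.0830 + 0.0069 + 0.0006 + 0.0000) ≈ 16.054 × 0.0905 ≈ 1.453 mcg/mL.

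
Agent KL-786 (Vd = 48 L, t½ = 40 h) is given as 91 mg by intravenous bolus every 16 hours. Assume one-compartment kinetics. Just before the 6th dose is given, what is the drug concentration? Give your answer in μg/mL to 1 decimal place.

4.5 μg/mL

f = (1/2)^(τ/t½) = (1/2)^(16/40) ≈ 0.7579.
C₀ = D/Vd = 91/48 ≈ 1.896 μg/mL.
Before the 6th dose, 5 doses have been given. Superposition: Cmin = C₀·(f + f² + … + f^5).
≈ 1.896 × (0.7579 + 0.5744 + 0.4353 + 0.3299 + 0.2501) ≈ 1.896 × 2.3476 ≈ 4.451 μg/mL.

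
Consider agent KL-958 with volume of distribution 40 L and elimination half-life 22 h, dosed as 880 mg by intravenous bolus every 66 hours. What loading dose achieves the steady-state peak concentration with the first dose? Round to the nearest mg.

f = (1/2)^(66/22) ≈ 0.125000; accumulation ratio R = 1/(1−f) ≈ 1.14286.
Loading dose to hit Cmax,ss on first dose: D_load = D_maint·R ≈ 880 × 1.14286 ≈ 1005.72 mg.

1006 mg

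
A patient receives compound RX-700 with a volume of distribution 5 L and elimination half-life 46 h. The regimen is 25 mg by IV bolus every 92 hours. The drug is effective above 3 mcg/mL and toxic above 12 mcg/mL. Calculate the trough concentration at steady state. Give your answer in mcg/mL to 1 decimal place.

The dosing interval is 2 half-lives, so f = 2^(−2) = 0.25.
Accumulation ratio R = 1/(1 − f) = 1/0.75 = 4/3.
Single-dose peak C₀ = D/Vd = 25/5 = 5 mcg/mL.
Steady-state peak Cmax,ss = C₀·R = 5 × 4/3 ≈ 6.667 mcg/mL.
Steady-state trough Cmin,ss = Cmax,ss·f ≈ 6.667 × 0.25 ≈ 1.667 mcg/mL.
Trough 1.7 mcg/mL vs MEC 3 mcg/mL: subtherapeutic.

1.7 mcg/mL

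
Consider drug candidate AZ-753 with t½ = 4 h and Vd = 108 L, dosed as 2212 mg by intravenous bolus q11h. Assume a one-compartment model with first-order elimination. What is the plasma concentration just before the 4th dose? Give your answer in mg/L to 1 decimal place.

f = (1/2)^(τ/t½) = (1/2)^(11/4) ≈ 0.1487.
C₀ = D/Vd = 2212/108 ≈ 20.481 mg/L.
Before the 4th dose, 3 doses have been given. Superposition: Cmin = C₀·(f + f² + … + f^3).
≈ 20.481 × (0.1487 + 0.0221 + 0.0033) ≈ 20.481 × 0.1741 ≈ 3.566 mg/L.

3.6 mg/L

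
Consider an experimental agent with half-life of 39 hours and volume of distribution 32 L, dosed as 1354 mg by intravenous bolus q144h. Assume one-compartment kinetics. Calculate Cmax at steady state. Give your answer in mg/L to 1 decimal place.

45.9 mg/L

Over one 144-h interval, 144/39 ≈ 3.6923 half-lives elapse, leaving f ≈ 0.0774 of each dose.
Accumulation ratio R = 1/(1 − f) ≈ 1/0.9226 ≈ 1.0839.
Each bolus raises the concentration by D/Vd = 1354/32 ≈ 42.312 mg/L.
Steady-state peak Cmax,ss = C₀·R ≈ 42.312 × 1.0839 ≈ 45.862 mg/L.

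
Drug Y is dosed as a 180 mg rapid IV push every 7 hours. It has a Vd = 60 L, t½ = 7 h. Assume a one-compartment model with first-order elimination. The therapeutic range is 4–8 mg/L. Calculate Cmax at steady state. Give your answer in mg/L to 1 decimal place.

6.0 mg/L

The dosing interval is 1 half-life, so f = 2^(−1) = 0.5.
Accumulation ratio R = 1/(1 − f) = 1/0.5 = 2/1.
Single-dose peak C₀ = D/Vd = 180/60 = 3 mg/L.
Steady-state peak Cmax,ss = C₀·R = 3 × 2/1 ≈ 6.000 mg/L.
Peak 6.0 mg/L vs MTC 8 mg/L: below toxic threshold.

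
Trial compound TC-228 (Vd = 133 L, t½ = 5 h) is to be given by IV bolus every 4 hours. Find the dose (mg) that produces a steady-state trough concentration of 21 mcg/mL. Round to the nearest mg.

2070 mg

τ/t½ = 4/5 ≈ 0.8, so f = (1/2)^(4/5) ≈ 0.574349.
Cmin,ss = (D/Vd)·f/(1−f), so D = Cmin,ss·Vd·(1−f)/f.
D = 21 × 133 × (1−f)/f ≈ 21 × 133 × 0.74110 ≈ 2069.89 mg.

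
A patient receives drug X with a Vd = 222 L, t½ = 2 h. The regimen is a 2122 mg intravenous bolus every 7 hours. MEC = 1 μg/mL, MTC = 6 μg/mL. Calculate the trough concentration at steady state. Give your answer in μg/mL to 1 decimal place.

Over one 7-h interval, 7/2 ≈ 3.5 half-lives elapse, leaving f ≈ 0.0884 of each dose.
Single-dose peak C₀ = D/Vd = 2122/222 ≈ 9.559 μg/mL.
Steady-state trough Cmin,ss = C₀·f/(1−f) ≈ 9.559 × 0.0884/0.9116 ≈ 0.927 μg/mL.
Trough 0.9 μg/mL vs MEC 1 μg/mL: subtherapeutic.

0.9 μg/mL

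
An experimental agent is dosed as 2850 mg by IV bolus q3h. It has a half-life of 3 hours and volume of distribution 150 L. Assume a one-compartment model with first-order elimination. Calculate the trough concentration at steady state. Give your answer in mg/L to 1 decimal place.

τ = 3 h = 1 half-life, so f = (1/2)^1 = 0.5.
Accumulation ratio R = 1/(1 − f) = 1/0.5 = 2/1.
Single-dose peak C₀ = D/Vd = 2850/150 = 19 mg/L.
Steady-state peak Cmax,ss = C₀·R = 19 × 2/1 ≈ 38.000 mg/L.
Steady-state trough Cmin,ss = Cmax,ss·f ≈ 38.000 × 0.5 ≈ 19.000 mg/L.

19.0 mg/L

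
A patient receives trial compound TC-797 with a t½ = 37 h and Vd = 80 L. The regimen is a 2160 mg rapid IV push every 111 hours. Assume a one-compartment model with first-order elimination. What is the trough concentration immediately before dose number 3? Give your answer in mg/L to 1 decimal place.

3.8 mg/L

f = (1/2)^(τ/t½) = (1/2)^(111/37) ≈ 0.1250.
C₀ = D/Vd = 2160/80 ≈ 27.000 mg/L.
Before the 3rd dose, 2 doses have been given. Superposition: Cmin = C₀·(f + f²).
≈ 27.000 × (0.1250 + 0.0156) ≈ 27.000 × 0.1406 ≈ 3.796 mg/L.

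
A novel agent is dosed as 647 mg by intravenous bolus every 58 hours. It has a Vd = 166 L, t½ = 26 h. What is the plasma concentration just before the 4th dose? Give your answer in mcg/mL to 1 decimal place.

1.0 mcg/mL

f = (1/2)^(τ/t½) = (1/2)^(58/26) ≈ 0.2130.
C₀ = D/Vd = 647/166 ≈ 3.898 mcg/mL.
Before the 4th dose, 3 doses have been given. Superposition: Cmin = C₀·(f + f² + … + f^3).
≈ 3.898 × (0.2130 + 0.0454 + 0.0097) ≈ 3.898 × 0.2681 ≈ 1.045 mcg/mL.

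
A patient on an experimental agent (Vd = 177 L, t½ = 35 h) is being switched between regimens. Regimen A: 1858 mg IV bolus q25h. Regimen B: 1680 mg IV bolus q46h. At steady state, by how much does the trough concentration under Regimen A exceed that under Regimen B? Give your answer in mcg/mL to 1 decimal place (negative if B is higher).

10.0 mcg/mL

Regimen A: f = (1/2)^(25/35) ≈ 0.6095; Cmin,ss = (1858/177)·f/(1−f) ≈ 16.384 mcg/mL.
Regimen B: f = (1/2)^(46/35) ≈ 0.4021; Cmin,ss = (1680/177)·f/(1−f) ≈ 6.383 mcg/mL.
Difference ≈ 16.384 − 6.383 ≈ 10.001 mcg/mL.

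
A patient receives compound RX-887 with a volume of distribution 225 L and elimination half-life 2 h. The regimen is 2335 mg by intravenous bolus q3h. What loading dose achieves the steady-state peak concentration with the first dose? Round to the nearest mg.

f = (1/2)^(3/2) ≈ 0.353553; accumulation ratio R = 1/(1−f) ≈ 1.54692.
Loading dose to hit Cmax,ss on first dose: D_load = D_maint·R ≈ 2335 × 1.54692 ≈ 3612.06 mg.

3612 mg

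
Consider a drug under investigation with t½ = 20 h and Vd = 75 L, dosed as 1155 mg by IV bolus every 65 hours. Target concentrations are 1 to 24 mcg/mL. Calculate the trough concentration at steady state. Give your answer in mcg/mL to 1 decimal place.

τ/t½ = 65/20 ≈ 3.25, so fraction remaining f = (1/2)^(65/20) ≈ 0.1051.
At steady state, accumulation factor R = 1/(1 − e^(−kτ)) ≈ 1.1174.
Each bolus raises the concentration by D/Vd = 1155/75 ≈ 15.400 mcg/mL.
Steady-state peak Cmax,ss = C₀·R ≈ 15.400 × 1.1174 ≈ 17.208 mcg/mL.
Steady-state trough Cmin,ss = Cmax,ss·f ≈ 17.208 × 0.1051 ≈ 1.809 mcg/mL.
Trough 1.8 mcg/mL vs MEC 1 mcg/mL: adequate.

1.8 mcg/mL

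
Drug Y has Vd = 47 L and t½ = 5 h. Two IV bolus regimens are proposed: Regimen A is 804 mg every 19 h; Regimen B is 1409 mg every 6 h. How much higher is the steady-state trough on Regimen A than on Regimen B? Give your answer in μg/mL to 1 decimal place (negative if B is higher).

-21.8 μg/mL

Regimen A: f = (1/2)^(19/5) ≈ 0.0718; Cmin,ss = (804/47)·f/(1−f) ≈ 1.323 μg/mL.
Regimen B: f = (1/2)^(6/5) ≈ 0.4353; Cmin,ss = (1409/47)·f/(1−f) ≈ 23.109 μg/mL.
Difference ≈ 1.323 − 23.109 ≈ -21.786 μg/mL.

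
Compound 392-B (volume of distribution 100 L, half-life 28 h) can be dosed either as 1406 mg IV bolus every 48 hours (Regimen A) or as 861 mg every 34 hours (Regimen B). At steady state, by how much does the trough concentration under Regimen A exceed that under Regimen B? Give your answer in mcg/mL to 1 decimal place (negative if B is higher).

-0.4 mcg/mL

Regimen A: f = (1/2)^(48/28) ≈ 0.3048; Cmin,ss = (1406/100)·f/(1−f) ≈ 6.164 mcg/mL.
Regimen B: f = (1/2)^(34/28) ≈ 0.4310; Cmin,ss = (861/100)·f/(1−f) ≈ 6.522 mcg/mL.
Difference ≈ 6.164 − 6.522 ≈ -0.358 mcg/mL.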